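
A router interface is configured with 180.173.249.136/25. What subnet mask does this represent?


/25 means 25 network bits, 7 host bits
Binary: 11111111111111111111111110000000
Mask: 255.255.255.128


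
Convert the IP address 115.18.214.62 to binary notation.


115 = 01110011
18 = 00010010
214 = 11010110
62 = 00111110
Binary: 01110011.00010010.11010110.00111110


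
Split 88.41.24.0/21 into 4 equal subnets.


New prefix = 21 + 2 = 23
Each subnet has 512 addresses
  88.41.24.0/23
  88.41.26.0/23
  88.41.28.0/23
  88.41.30.0/23
Subnets: 88.41.24.0/23, 88.41.26.0/23, 88.41.28.0/23, 88.41.30.0/23


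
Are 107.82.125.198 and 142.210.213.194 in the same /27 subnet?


Mask: 255.255.255.224
107.82.125.198 AND mask = 107.82.125.192
142.210.213.194 AND mask = 142.210.213.192
No, different subnets (107.82.125.192 vs 142.210.213.192)


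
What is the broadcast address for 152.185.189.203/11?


Network: 152.160.0.0/11
Host bits = 21
Set all host bits to 1:
Broadcast: 152.191.255.255


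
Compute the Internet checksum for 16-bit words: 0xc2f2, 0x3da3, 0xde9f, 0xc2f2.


Sum all words (with carry folding):
+ 0xc2f2 = 0xc2f2
+ 0x3da3 = 0x0096
+ 0xde9f = 0xdf35
+ 0xc2f2 = 0xa228
One's complement: ~0xa228
Checksum = 0x5dd7


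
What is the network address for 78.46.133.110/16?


IP:   01001110.00101110.10000101.01101110
Mask: 11111111.11111111.00000000.00000000
AND operation:
Net:  01001110.00101110.00000000.00000000
Network: 78.46.0.0/16


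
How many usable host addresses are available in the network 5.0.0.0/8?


Host bits = 32 - 8 = 24
Total addresses = 2^24 = 16777216
Usable = total - 2 (network and broadcast)
Usable hosts: 16777214


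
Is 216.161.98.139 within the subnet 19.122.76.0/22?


Subnet network: 19.122.76.0
Test IP AND mask: 216.161.96.0
No, 216.161.98.139 is not in 19.122.76.0/22


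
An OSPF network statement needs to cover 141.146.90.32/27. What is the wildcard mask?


Subnet mask: 255.255.255.224
Wildcard = 255.255.255.255 - subnet mask
255 - 255 = 0
255 - 255 = 0
255 - 255 = 0
255 - 224 = 31
Wildcard: 0.0.0.31


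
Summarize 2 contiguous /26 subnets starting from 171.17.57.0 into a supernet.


Original prefix: /26
Number of subnets: 2 = 2^1
New prefix = 26 - 1 = 25
Supernet: 171.17.57.0/25


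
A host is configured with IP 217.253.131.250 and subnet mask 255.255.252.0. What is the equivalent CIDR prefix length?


Binary: 11111111.11111111.11111100.00000000
Count leading 1s
Prefix: /22


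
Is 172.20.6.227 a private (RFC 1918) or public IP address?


RFC 1918 private ranges:
  10.0.0.0/8 (10.0.0.0 - 10.255.255.255)
  172.16.0.0/12 (172.16.0.0 - 172.31.255.255)
  192.168.0.0/16 (192.168.0.0 - 192.168.255.255)
Private (in 172.16.0.0/12)


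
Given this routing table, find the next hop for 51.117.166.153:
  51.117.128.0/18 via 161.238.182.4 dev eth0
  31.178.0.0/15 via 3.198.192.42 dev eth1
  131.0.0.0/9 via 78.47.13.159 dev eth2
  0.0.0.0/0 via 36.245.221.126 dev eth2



Longest prefix match for 51.117.166.153:
  /18 51.117.128.0: MATCH
  /15 31.178.0.0: no
  /9 131.0.0.0: no
  /0 0.0.0.0: MATCH
Selected: next-hop 161.238.182.4 via eth0 (matched /18)


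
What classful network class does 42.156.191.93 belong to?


First octet: 42
Binary: 00101010
0xxxxxxx -> Class A (1-126)
Class A, default mask 255.0.0.0 (/8)


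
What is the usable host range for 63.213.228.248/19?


Network: 63.213.224.0
Broadcast: 63.213.255.255
First usable = network + 1
Last usable = broadcast - 1
Range: 63.213.224.1 to 63.213.255.254


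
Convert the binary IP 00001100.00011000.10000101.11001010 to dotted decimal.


00001100 = 12
00011000 = 24
10000101 = 133
11001010 = 202
IP: 12.24.133.202


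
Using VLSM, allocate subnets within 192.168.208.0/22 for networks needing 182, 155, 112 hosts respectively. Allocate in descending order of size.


182 hosts -> /24 (254 usable): 192.168.208.0/24
155 hosts -> /24 (254 usable): 192.168.209.0/24
112 hosts -> /25 (126 usable): 192.168.210.0/25
Allocation: 192.168.208.0/24 (182 hosts, 254 usable); 192.168.209.0/24 (155 hosts, 254 usable); 192.168.210.0/25 (112 hosts, 126 usable)


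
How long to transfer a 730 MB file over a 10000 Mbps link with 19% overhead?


Effective throughput = 10000 * (1 - 19/100) = 8100.0 Mbps
File size in Mb = 730 * 8 = 5840 Mb
Time = 5840 / 8100.0
Time = 0.721 seconds


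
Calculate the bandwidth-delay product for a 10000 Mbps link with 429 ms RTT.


BDP = bandwidth * RTT
= 10000 Mbps * 429 ms
= 10000 * 1e6 * 429 / 1000 bits
= 4290000000 bits
= 536250000 bytes
= 523681.6406 KB
BDP = 4290000000 bits (536250000 bytes)


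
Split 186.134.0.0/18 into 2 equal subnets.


New prefix = 18 + 1 = 19
Each subnet has 8192 addresses
  186.134.0.0/19
  186.134.32.0/19
Subnets: 186.134.0.0/19, 186.134.32.0/19


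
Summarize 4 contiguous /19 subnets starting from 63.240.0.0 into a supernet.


Original prefix: /19
Number of subnets: 4 = 2^2
New prefix = 19 - 2 = 17
Supernet: 63.240.0.0/17


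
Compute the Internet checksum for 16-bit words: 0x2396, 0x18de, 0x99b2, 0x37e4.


Sum all words (with carry folding):
+ 0x2396 = 0x2396
+ 0x18de = 0x3c74
+ 0x99b2 = 0xd626
+ 0x37e4 = 0x0e0b
One's complement: ~0x0e0b
Checksum = 0xf1f4


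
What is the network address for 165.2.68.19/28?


IP:   10100101.00000010.01000100.00010011
Mask: 11111111.11111111.11111111.11110000
AND operation:
Net:  10100101.00000010.01000100.00010000
Network: 165.2.68.16/28


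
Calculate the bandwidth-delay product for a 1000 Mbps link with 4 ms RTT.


BDP = bandwidth * RTT
= 1000 Mbps * 4 ms
= 1000 * 1e6 * 4 / 1000 bits
= 4000000 bits
= 500000 bytes
= 488.2812 KB
BDP = 4000000 bits (500000 bytes)


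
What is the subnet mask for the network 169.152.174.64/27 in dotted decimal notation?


/27 means 27 network bits, 5 host bits
Binary: 11111111111111111111111111100000
Mask: 255.255.255.224


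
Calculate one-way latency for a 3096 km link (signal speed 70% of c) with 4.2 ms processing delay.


Speed = 0.7 * 3e5 km/s = 210000 km/s
Propagation delay = 3096 / 210000 = 0.0147 s = 14.7429 ms
Processing delay = 4.2 ms
Total one-way latency = 18.9429 ms


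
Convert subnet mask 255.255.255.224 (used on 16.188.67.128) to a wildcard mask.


Subnet mask: 255.255.255.224
Wildcard = 255.255.255.255 - subnet mask
255 - 255 = 0
255 - 255 = 0
255 - 255 = 0
255 - 224 = 31
Wildcard: 0.0.0.31


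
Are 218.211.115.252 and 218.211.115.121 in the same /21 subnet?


Mask: 255.255.248.0
218.211.115.252 AND mask = 218.211.112.0
218.211.115.121 AND mask = 218.211.112.0
Yes, same subnet (218.211.112.0)


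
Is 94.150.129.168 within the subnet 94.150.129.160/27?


Subnet network: 94.150.129.160
Test IP AND mask: 94.150.129.160
Yes, 94.150.129.168 is in 94.150.129.160/27


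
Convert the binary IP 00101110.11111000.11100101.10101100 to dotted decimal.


00101110 = 46
11111000 = 248
11100101 = 229
10101100 = 172
IP: 46.248.229.172


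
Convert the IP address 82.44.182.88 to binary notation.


82 = 01010010
44 = 00101100
182 = 10110110
88 = 01011000
Binary: 01010010.00101100.10110110.01011000


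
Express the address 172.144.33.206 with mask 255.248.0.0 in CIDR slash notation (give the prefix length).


Binary: 11111111.11111000.00000000.00000000
Count leading 1s
Prefix: /13


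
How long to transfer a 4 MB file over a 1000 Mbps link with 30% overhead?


Effective throughput = 1000 * (1 - 30/100) = 700 Mbps
File size in Mb = 4 * 8 = 32 Mb
Time = 32 / 700
Time = 0.0457 seconds


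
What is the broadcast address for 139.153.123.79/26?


Network: 139.153.123.64/26
Host bits = 6
Set all host bits to 1:
Broadcast: 139.153.123.127


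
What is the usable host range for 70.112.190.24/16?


Network: 70.112.0.0
Broadcast: 70.112.255.255
First usable = network + 1
Last usable = broadcast - 1
Range: 70.112.0.1 to 70.112.255.254


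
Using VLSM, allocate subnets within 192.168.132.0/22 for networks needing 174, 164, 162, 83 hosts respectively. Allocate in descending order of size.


174 hosts -> /24 (254 usable): 192.168.132.0/24
164 hosts -> /24 (254 usable): 192.168.133.0/24
162 hosts -> /24 (254 usable): 192.168.134.0/24
83 hosts -> /25 (126 usable): 192.168.135.0/25
Allocation: 192.168.132.0/24 (174 hosts, 254 usable); 192.168.133.0/24 (164 hosts, 254 usable); 192.168.134.0/24 (162 hosts, 254 usable); 192.168.135.0/25 (83 hosts, 126 usable)


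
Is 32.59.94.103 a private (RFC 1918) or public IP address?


RFC 1918 private ranges:
  10.0.0.0/8 (10.0.0.0 - 10.255.255.255)
  172.16.0.0/12 (172.16.0.0 - 172.31.255.255)
  192.168.0.0/16 (192.168.0.0 - 192.168.255.255)
Public (not in any RFC 1918 range)


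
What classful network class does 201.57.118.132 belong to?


First octet: 201
Binary: 11001001
110xxxxx -> Class C (192-223)
Class C, default mask 255.255.255.0 (/24)


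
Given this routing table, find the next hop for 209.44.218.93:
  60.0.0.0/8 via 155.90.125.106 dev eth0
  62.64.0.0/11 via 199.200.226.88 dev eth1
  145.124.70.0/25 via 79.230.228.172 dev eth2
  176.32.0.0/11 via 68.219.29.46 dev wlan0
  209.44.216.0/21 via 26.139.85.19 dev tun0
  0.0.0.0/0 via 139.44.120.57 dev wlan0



Longest prefix match for 209.44.218.93:
  /8 60.0.0.0: no
  /11 62.64.0.0: no
  /25 145.124.70.0: no
  /11 176.32.0.0: no
  /21 209.44.216.0: MATCH
  /0 0.0.0.0: MATCH
Selected: next-hop 26.139.85.19 via tun0 (matched /21)


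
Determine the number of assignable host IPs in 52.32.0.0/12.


Host bits = 32 - 12 = 20
Total addresses = 2^20 = 1048576
Usable = total - 2 (network and broadcast)
Usable hosts: 1048574


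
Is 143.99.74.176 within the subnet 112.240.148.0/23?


Subnet network: 112.240.148.0
Test IP AND mask: 143.99.74.0
No, 143.99.74.176 is not in 112.240.148.0/23


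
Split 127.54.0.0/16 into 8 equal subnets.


New prefix = 16 + 3 = 19
Each subnet has 8192 addresses
  127.54.0.0/19
  127.54.32.0/19
  127.54.64.0/19
  127.54.96.0/19
  127.54.128.0/19
  127.54.160.0/19
  127.54.192.0/19
  127.54.224.0/19
Subnets: 127.54.0.0/19, 127.54.32.0/19, 127.54.64.0/19, 127.54.96.0/19, 127.54.128.0/19, 127.54.160.0/19, 127.54.192.0/19, 127.54.224.0/19


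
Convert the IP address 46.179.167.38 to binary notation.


46 = 00101110
179 = 10110011
167 = 10100111
38 = 00100110
Binary: 00101110.10110011.10100111.00100110


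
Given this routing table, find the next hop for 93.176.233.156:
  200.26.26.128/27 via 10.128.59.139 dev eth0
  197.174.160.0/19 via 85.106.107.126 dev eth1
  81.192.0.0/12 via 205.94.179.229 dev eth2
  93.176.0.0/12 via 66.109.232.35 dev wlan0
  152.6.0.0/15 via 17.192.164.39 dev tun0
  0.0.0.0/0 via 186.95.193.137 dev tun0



Longest prefix match for 93.176.233.156:
  /27 200.26.26.128: no
  /19 197.174.160.0: no
  /12 81.192.0.0: no
  /12 93.176.0.0: MATCH
  /15 152.6.0.0: no
  /0 0.0.0.0: MATCH
Selected: next-hop 66.109.232.35 via wlan0 (matched /12)


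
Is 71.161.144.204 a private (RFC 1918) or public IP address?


RFC 1918 private ranges:
  10.0.0.0/8 (10.0.0.0 - 10.255.255.255)
  172.16.0.0/12 (172.16.0.0 - 172.31.255.255)
  192.168.0.0/16 (192.168.0.0 - 192.168.255.255)
Public (not in any RFC 1918 range)


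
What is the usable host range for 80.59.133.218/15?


Network: 80.58.0.0
Broadcast: 80.59.255.255
First usable = network + 1
Last usable = broadcast - 1
Range: 80.58.0.1 to 80.59.255.254


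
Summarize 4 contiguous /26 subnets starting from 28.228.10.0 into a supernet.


Original prefix: /26
Number of subnets: 4 = 2^2
New prefix = 26 - 2 = 24
Supernet: 28.228.10.0/24


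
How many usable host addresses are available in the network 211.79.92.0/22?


Host bits = 32 - 22 = 10
Total addresses = 2^10 = 1024
Usable = total - 2 (network and broadcast)
Usable hosts: 1022


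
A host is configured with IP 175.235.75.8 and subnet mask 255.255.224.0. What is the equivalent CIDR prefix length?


Binary: 11111111.11111111.11100000.00000000
Count leading 1s
Prefix: /19


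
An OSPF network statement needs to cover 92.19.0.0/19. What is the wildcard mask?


Subnet mask: 255.255.224.0
Wildcard = 255.255.255.255 - subnet mask
255 - 255 = 0
255 - 255 = 0
255 - 224 = 31
255 - 0 = 255
Wildcard: 0.0.31.255


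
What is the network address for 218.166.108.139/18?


IP:   11011010.10100110.01101100.10001011
Mask: 11111111.11111111.11000000.00000000
AND operation:
Net:  11011010.10100110.01000000.00000000
Network: 218.166.64.0/18


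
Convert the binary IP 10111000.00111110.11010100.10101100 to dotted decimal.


10111000 = 184
00111110 = 62
11010100 = 212
10101100 = 172
IP: 184.62.212.172


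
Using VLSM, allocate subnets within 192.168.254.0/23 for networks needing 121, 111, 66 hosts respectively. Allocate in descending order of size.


121 hosts -> /25 (126 usable): 192.168.254.0/25
111 hosts -> /25 (126 usable): 192.168.254.128/25
66 hosts -> /25 (126 usable): 192.168.255.0/25
Allocation: 192.168.254.0/25 (121 hosts, 126 usable); 192.168.254.128/25 (111 hosts, 126 usable); 192.168.255.0/25 (66 hosts, 126 usable)


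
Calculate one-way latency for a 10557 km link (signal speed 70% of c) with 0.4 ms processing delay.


Speed = 0.7 * 3e5 km/s = 210000 km/s
Propagation delay = 10557 / 210000 = 0.0503 s = 50.2714 ms
Processing delay = 0.4 ms
Total one-way latency = 50.6714 ms


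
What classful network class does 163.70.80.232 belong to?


First octet: 163
Binary: 10100011
10xxxxxx -> Class B (128-191)
Class B, default mask 255.255.0.0 (/16)


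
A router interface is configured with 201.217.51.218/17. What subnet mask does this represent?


/17 means 17 network bits, 15 host bits
Binary: 11111111111111111000000000000000
Mask: 255.255.128.0


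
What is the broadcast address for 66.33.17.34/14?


Network: 66.32.0.0/14
Host bits = 18
Set all host bits to 1:
Broadcast: 66.35.255.255


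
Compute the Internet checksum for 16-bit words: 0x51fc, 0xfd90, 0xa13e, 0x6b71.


Sum all words (with carry folding):
+ 0x51fc = 0x51fc
+ 0xfd90 = 0x4f8d
+ 0xa13e = 0xf0cb
+ 0x6b71 = 0x5c3d
One's complement: ~0x5c3d
Checksum = 0xa3c2


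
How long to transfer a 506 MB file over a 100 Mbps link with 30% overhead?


Effective throughput = 100 * (1 - 30/100) = 70 Mbps
File size in Mb = 506 * 8 = 4048 Mb
Time = 4048 / 70
Time = 57.8286 seconds


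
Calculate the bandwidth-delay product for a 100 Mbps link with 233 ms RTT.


BDP = bandwidth * RTT
= 100 Mbps * 233 ms
= 100 * 1e6 * 233 / 1000 bits
= 23300000 bits
= 2912500 bytes
= 2844.2383 KB
BDP = 23300000 bits (2912500 bytes)


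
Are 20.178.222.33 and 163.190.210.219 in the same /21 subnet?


Mask: 255.255.248.0
20.178.222.33 AND mask = 20.178.216.0
163.190.210.219 AND mask = 163.190.208.0
No, different subnets (20.178.216.0 vs 163.190.208.0)


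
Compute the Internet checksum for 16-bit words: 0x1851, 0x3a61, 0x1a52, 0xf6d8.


Sum all words (with carry folding):
+ 0x1851 = 0x1851
+ 0x3a61 = 0x52b2
+ 0x1a52 = 0x6d04
+ 0xf6d8 = 0x63dd
One's complement: ~0x63dd
Checksum = 0x9c22


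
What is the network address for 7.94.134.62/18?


IP:   00000111.01011110.10000110.00111110
Mask: 11111111.11111111.11000000.00000000
AND operation:
Net:  00000111.01011110.10000000.00000000
Network: 7.94.128.0/18


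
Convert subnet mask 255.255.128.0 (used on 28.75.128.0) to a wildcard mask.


Subnet mask: 255.255.128.0
Wildcard = 255.255.255.255 - subnet mask
255 - 255 = 0
255 - 255 = 0
255 - 128 = 127
255 - 0 = 255
Wildcard: 0.0.127.255


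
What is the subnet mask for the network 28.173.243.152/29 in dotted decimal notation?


/29 means 29 network bits, 3 host bits
Binary: 11111111111111111111111111111000
Mask: 255.255.255.248


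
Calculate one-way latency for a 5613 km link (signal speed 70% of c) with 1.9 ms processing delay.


Speed = 0.7 * 3e5 km/s = 210000 km/s
Propagation delay = 5613 / 210000 = 0.0267 s = 26.7286 ms
Processing delay = 1.9 ms
Total one-way latency = 28.6286 ms


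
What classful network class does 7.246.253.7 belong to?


First octet: 7
Binary: 00000111
0xxxxxxx -> Class A (1-126)
Class A, default mask 255.0.0.0 (/8)


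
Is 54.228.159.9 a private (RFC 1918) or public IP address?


RFC 1918 private ranges:
  10.0.0.0/8 (10.0.0.0 - 10.255.255.255)
  172.16.0.0/12 (172.16.0.0 - 172.31.255.255)
  192.168.0.0/16 (192.168.0.0 - 192.168.255.255)
Public (not in any RFC 1918 range)


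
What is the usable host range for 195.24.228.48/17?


Network: 195.24.128.0
Broadcast: 195.24.255.255
First usable = network + 1
Last usable = broadcast - 1
Range: 195.24.128.1 to 195.24.255.254


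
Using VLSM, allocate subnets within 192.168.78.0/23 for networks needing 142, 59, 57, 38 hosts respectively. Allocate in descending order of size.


142 hosts -> /24 (254 usable): 192.168.78.0/24
59 hosts -> /26 (62 usable): 192.168.79.0/26
57 hosts -> /26 (62 usable): 192.168.79.64/26
38 hosts -> /26 (62 usable): 192.168.79.128/26
Allocation: 192.168.78.0/24 (142 hosts, 254 usable); 192.168.79.0/26 (59 hosts, 62 usable); 192.168.79.64/26 (57 hosts, 62 usable); 192.168.79.128/26 (38 hosts, 62 usable)


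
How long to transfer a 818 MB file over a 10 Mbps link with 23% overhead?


Effective throughput = 10 * (1 - 23/100) = 7.7 Mbps
File size in Mb = 818 * 8 = 6544 Mb
Time = 6544 / 7.7
Time = 849.8701 seconds


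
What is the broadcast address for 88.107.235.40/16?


Network: 88.107.0.0/16
Host bits = 16
Set all host bits to 1:
Broadcast: 88.107.255.255


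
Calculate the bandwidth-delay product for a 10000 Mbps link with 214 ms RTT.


BDP = bandwidth * RTT
= 10000 Mbps * 214 ms
= 10000 * 1e6 * 214 / 1000 bits
= 2140000000 bits
= 267500000 bytes
= 261230.4688 KB
BDP = 2140000000 bits (267500000 bytes)


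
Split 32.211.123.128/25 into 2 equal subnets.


New prefix = 25 + 1 = 26
Each subnet has 64 addresses
  32.211.123.128/26
  32.211.123.192/26
Subnets: 32.211.123.128/26, 32.211.123.192/26


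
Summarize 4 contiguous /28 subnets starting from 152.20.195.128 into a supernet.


Original prefix: /28
Number of subnets: 4 = 2^2
New prefix = 28 - 2 = 26
Supernet: 152.20.195.128/26


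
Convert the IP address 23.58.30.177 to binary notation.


23 = 00010111
58 = 00111010
30 = 00011110
177 = 10110001
Binary: 00010111.00111010.00011110.10110001


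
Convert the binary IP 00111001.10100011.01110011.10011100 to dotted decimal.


00111001 = 57
10100011 = 163
01110011 = 115
10011100 = 156
IP: 57.163.115.156


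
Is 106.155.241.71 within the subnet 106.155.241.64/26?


Subnet network: 106.155.241.64
Test IP AND mask: 106.155.241.64
Yes, 106.155.241.71 is in 106.155.241.64/26


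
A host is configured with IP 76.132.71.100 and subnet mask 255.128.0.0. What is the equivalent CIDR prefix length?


Binary: 11111111.10000000.00000000.00000000
Count leading 1s
Prefix: /9


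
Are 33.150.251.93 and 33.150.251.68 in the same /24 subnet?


Mask: 255.255.255.0
33.150.251.93 AND mask = 33.150.251.0
33.150.251.68 AND mask = 33.150.251.0
Yes, same subnet (33.150.251.0)


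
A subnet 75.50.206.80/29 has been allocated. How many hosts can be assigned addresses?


Host bits = 32 - 29 = 3
Total addresses = 2^3 = 8
Usable = total - 2 (network and broadcast)
Usable hosts: 6


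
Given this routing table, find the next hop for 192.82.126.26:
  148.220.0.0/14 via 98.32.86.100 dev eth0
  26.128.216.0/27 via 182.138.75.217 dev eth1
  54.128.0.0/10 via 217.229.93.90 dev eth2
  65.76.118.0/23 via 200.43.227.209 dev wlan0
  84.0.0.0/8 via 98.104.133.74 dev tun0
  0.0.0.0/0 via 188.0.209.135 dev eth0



Longest prefix match for 192.82.126.26:
  /14 148.220.0.0: no
  /27 26.128.216.0: no
  /10 54.128.0.0: no
  /23 65.76.118.0: no
  /8 84.0.0.0: no
  /0 0.0.0.0: MATCH
Selected: next-hop 188.0.209.135 via eth0 (matched /0)


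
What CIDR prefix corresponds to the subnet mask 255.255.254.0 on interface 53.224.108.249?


Binary: 11111111.11111111.11111110.00000000
Count leading 1s
Prefix: /23


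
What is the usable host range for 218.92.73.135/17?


Network: 218.92.0.0
Broadcast: 218.92.127.255
First usable = network + 1
Last usable = broadcast - 1
Range: 218.92.0.1 to 218.92.127.254


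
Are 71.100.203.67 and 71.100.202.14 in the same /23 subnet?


Mask: 255.255.254.0
71.100.203.67 AND mask = 71.100.202.0
71.100.202.14 AND mask = 71.100.202.0
Yes, same subnet (71.100.202.0)


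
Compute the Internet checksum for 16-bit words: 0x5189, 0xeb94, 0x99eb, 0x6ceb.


Sum all words (with carry folding):
+ 0x5189 = 0x5189
+ 0xeb94 = 0x3d1e
+ 0x99eb = 0xd709
+ 0x6ceb = 0x43f5
One's complement: ~0x43f5
Checksum = 0xbc0a


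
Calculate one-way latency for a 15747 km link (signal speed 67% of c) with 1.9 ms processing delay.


Speed = 0.67 * 3e5 km/s = 201000 km/s
Propagation delay = 15747 / 201000 = 0.0783 s = 78.3433 ms
Processing delay = 1.9 ms
Total one-way latency = 80.2433 ms


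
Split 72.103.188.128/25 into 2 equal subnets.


New prefix = 25 + 1 = 26
Each subnet has 64 addresses
  72.103.188.128/26
  72.103.188.192/26
Subnets: 72.103.188.128/26, 72.103.188.192/26


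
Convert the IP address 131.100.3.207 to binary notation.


131 = 10000011
100 = 01100100
3 = 00000011
207 = 11001111
Binary: 10000011.01100100.00000011.11001111


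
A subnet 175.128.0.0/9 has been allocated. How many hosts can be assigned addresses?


Host bits = 32 - 9 = 23
Total addresses = 2^23 = 8388608
Usable = total - 2 (network and broadcast)
Usable hosts: 8388606


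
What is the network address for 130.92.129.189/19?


IP:   10000010.01011100.10000001.10111101
Mask: 11111111.11111111.11100000.00000000
AND operation:
Net:  10000010.01011100.10000000.00000000
Network: 130.92.128.0/19


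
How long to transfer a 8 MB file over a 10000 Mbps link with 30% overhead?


Effective throughput = 10000 * (1 - 30/100) = 7000 Mbps
File size in Mb = 8 * 8 = 64 Mb
Time = 64 / 7000
Time = 0.0091 seconds


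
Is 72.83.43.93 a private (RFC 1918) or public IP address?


RFC 1918 private ranges:
  10.0.0.0/8 (10.0.0.0 - 10.255.255.255)
  172.16.0.0/12 (172.16.0.0 - 172.31.255.255)
  192.168.0.0/16 (192.168.0.0 - 192.168.255.255)
Public (not in any RFC 1918 range)


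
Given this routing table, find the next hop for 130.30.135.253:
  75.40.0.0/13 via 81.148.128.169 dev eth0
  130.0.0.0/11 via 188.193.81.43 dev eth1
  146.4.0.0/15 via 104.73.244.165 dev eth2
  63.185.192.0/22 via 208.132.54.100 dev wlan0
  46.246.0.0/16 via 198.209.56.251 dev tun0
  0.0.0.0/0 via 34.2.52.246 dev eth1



Longest prefix match for 130.30.135.253:
  /13 75.40.0.0: no
  /11 130.0.0.0: MATCH
  /15 146.4.0.0: no
  /22 63.185.192.0: no
  /16 46.246.0.0: no
  /0 0.0.0.0: MATCH
Selected: next-hop 188.193.81.43 via eth1 (matched /11)


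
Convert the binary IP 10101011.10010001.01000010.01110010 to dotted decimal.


10101011 = 171
10010001 = 145
01000010 = 66
01110010 = 114
IP: 171.145.66.114


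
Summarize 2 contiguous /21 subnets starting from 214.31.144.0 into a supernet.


Original prefix: /21
Number of subnets: 2 = 2^1
New prefix = 21 - 1 = 20
Supernet: 214.31.144.0/20


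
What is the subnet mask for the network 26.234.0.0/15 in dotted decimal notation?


/15 means 15 network bits, 17 host bits
Binary: 11111111111111100000000000000000
Mask: 255.254.0.0


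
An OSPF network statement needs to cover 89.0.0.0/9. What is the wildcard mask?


Subnet mask: 255.128.0.0
Wildcard = 255.255.255.255 - subnet mask
255 - 255 = 0
255 - 128 = 127
255 - 0 = 255
255 - 0 = 255
Wildcard: 0.127.255.255


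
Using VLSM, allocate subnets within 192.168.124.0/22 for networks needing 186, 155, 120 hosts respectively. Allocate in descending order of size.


186 hosts -> /24 (254 usable): 192.168.124.0/24
155 hosts -> /24 (254 usable): 192.168.125.0/24
120 hosts -> /25 (126 usable): 192.168.126.0/25
Allocation: 192.168.124.0/24 (186 hosts, 254 usable); 192.168.125.0/24 (155 hosts, 254 usable); 192.168.126.0/25 (120 hosts, 126 usable)


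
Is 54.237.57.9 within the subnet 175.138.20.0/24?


Subnet network: 175.138.20.0
Test IP AND mask: 54.237.57.0
No, 54.237.57.9 is not in 175.138.20.0/24


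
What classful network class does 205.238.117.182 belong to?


First octet: 205
Binary: 11001101
110xxxxx -> Class C (192-223)
Class C, default mask 255.255.255.0 (/24)


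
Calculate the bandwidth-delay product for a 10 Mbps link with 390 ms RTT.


BDP = bandwidth * RTT
= 10 Mbps * 390 ms
= 10 * 1e6 * 390 / 1000 bits
= 3900000 bits
= 487500 bytes
= 476.0742 KB
BDP = 3900000 bits (487500 bytes)


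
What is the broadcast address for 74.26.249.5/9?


Network: 74.0.0.0/9
Host bits = 23
Set all host bits to 1:
Broadcast: 74.127.255.255


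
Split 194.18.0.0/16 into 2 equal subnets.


New prefix = 16 + 1 = 17
Each subnet has 32768 addresses
  194.18.0.0/17
  194.18.128.0/17
Subnets: 194.18.0.0/17, 194.18.128.0/17


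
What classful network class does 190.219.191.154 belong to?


First octet: 190
Binary: 10111110
10xxxxxx -> Class B (128-191)
Class B, default mask 255.255.0.0 (/16)


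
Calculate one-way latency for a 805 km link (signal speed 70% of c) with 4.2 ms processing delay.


Speed = 0.7 * 3e5 km/s = 210000 km/s
Propagation delay = 805 / 210000 = 0.0038 s = 3.8333 ms
Processing delay = 4.2 ms
Total one-way latency = 8.0333 ms


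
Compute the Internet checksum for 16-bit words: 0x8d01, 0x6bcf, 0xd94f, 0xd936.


Sum all words (with carry folding):
+ 0x8d01 = 0x8d01
+ 0x6bcf = 0xf8d0
+ 0xd94f = 0xd220
+ 0xd936 = 0xab57
One's complement: ~0xab57
Checksum = 0x54a8


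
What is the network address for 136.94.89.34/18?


IP:   10001000.01011110.01011001.00100010
Mask: 11111111.11111111.11000000.00000000
AND operation:
Net:  10001000.01011110.01000000.00000000
Network: 136.94.64.0/18


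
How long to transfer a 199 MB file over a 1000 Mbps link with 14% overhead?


Effective throughput = 1000 * (1 - 14/100) = 860 Mbps
File size in Mb = 199 * 8 = 1592 Mb
Time = 1592 / 860
Time = 1.8512 seconds


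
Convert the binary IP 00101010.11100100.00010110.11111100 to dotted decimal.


00101010 = 42
11100100 = 228
00010110 = 22
11111100 = 252
IP: 42.228.22.252


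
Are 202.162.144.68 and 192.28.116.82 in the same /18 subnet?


Mask: 255.255.192.0
202.162.144.68 AND mask = 202.162.128.0
192.28.116.82 AND mask = 192.28.64.0
No, different subnets (202.162.128.0 vs 192.28.64.0)


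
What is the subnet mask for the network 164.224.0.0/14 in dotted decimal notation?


/14 means 14 network bits, 18 host bits
Binary: 11111111111111000000000000000000
Mask: 255.252.0.0


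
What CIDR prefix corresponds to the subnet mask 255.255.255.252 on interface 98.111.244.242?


Binary: 11111111.11111111.11111111.11111100
Count leading 1s
Prefix: /30


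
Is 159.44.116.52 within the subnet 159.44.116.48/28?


Subnet network: 159.44.116.48
Test IP AND mask: 159.44.116.48
Yes, 159.44.116.52 is in 159.44.116.48/28


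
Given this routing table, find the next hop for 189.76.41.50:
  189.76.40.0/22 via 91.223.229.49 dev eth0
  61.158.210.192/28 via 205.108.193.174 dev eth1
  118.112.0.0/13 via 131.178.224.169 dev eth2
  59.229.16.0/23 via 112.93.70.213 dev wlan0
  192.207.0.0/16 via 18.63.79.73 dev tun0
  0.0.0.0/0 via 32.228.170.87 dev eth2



Longest prefix match for 189.76.41.50:
  /22 189.76.40.0: MATCH
  /28 61.158.210.192: no
  /13 118.112.0.0: no
  /23 59.229.16.0: no
  /16 192.207.0.0: no
  /0 0.0.0.0: MATCH
Selected: next-hop 91.223.229.49 via eth0 (matched /22)


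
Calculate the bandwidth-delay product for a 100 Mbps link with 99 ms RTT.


BDP = bandwidth * RTT
= 100 Mbps * 99 ms
= 100 * 1e6 * 99 / 1000 bits
= 9900000 bits
= 1237500 bytes
= 1208.4961 KB
BDP = 9900000 bits (1237500 bytes)


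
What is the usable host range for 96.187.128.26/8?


Network: 96.0.0.0
Broadcast: 96.255.255.255
First usable = network + 1
Last usable = broadcast - 1
Range: 96.0.0.1 to 96.255.255.254


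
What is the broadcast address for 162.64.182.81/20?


Network: 162.64.176.0/20
Host bits = 12
Set all host bits to 1:
Broadcast: 162.64.191.255


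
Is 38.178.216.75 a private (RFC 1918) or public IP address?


RFC 1918 private ranges:
  10.0.0.0/8 (10.0.0.0 - 10.255.255.255)
  172.16.0.0/12 (172.16.0.0 - 172.31.255.255)
  192.168.0.0/16 (192.168.0.0 - 192.168.255.255)
Public (not in any RFC 1918 range)


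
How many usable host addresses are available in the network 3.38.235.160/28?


Host bits = 32 - 28 = 4
Total addresses = 2^4 = 16
Usable = total - 2 (network and broadcast)
Usable hosts: 14


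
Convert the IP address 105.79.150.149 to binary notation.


105 = 01101001
79 = 01001111
150 = 10010110
149 = 10010101
Binary: 01101001.01001111.10010110.10010101


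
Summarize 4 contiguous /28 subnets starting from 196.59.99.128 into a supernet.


Original prefix: /28
Number of subnets: 4 = 2^2
New prefix = 28 - 2 = 26
Supernet: 196.59.99.128/26


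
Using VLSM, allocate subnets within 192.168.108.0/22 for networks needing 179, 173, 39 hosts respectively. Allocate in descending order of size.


179 hosts -> /24 (254 usable): 192.168.108.0/24
173 hosts -> /24 (254 usable): 192.168.109.0/24
39 hosts -> /26 (62 usable): 192.168.110.0/26
Allocation: 192.168.108.0/24 (179 hosts, 254 usable); 192.168.109.0/24 (173 hosts, 254 usable); 192.168.110.0/26 (39 hosts, 62 usable)


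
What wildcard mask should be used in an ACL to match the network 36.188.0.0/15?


Subnet mask: 255.254.0.0
Wildcard = 255.255.255.255 - subnet mask
255 - 255 = 0
255 - 254 = 1
255 - 0 = 255
255 - 0 = 255
Wildcard: 0.1.255.255


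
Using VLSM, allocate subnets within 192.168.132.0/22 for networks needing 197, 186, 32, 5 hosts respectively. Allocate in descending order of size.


197 hosts -> /24 (254 usable): 192.168.132.0/24
186 hosts -> /24 (254 usable): 192.168.133.0/24
32 hosts -> /26 (62 usable): 192.168.134.0/26
5 hosts -> /29 (6 usable): 192.168.134.64/29
Allocation: 192.168.132.0/24 (197 hosts, 254 usable); 192.168.133.0/24 (186 hosts, 254 usable); 192.168.134.0/26 (32 hosts, 62 usable); 192.168.134.64/29 (5 hosts, 6 usable)


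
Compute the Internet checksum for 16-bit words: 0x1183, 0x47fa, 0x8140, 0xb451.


Sum all words (with carry folding):
+ 0x1183 = 0x1183
+ 0x47fa = 0x597d
+ 0x8140 = 0xdabd
+ 0xb451 = 0x8f0f
One's complement: ~0x8f0f
Checksum = 0x70f0


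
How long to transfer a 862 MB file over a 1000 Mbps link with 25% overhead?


Effective throughput = 1000 * (1 - 25/100) = 750 Mbps
File size in Mb = 862 * 8 = 6896 Mb
Time = 6896 / 750
Time = 9.1947 seconds


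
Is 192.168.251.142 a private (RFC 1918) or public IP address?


RFC 1918 private ranges:
  10.0.0.0/8 (10.0.0.0 - 10.255.255.255)
  172.16.0.0/12 (172.16.0.0 - 172.31.255.255)
  192.168.0.0/16 (192.168.0.0 - 192.168.255.255)
Private (in 192.168.0.0/16)


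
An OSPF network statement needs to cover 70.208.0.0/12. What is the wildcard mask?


Subnet mask: 255.240.0.0
Wildcard = 255.255.255.255 - subnet mask
255 - 255 = 0
255 - 240 = 15
255 - 0 = 255
255 - 0 = 255
Wildcard: 0.15.255.255


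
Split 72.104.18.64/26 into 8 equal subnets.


New prefix = 26 + 3 = 29
Each subnet has 8 addresses
  72.104.18.64/29
  72.104.18.72/29
  72.104.18.80/29
  72.104.18.88/29
  72.104.18.96/29
  72.104.18.104/29
  72.104.18.112/29
  72.104.18.120/29
Subnets: 72.104.18.64/29, 72.104.18.72/29, 72.104.18.80/29, 72.104.18.88/29, 72.104.18.96/29, 72.104.18.104/29, 72.104.18.112/29, 72.104.18.120/29


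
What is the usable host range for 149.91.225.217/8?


Network: 149.0.0.0
Broadcast: 149.255.255.255
First usable = network + 1
Last usable = broadcast - 1
Range: 149.0.0.1 to 149.255.255.254


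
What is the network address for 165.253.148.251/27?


IP:   10100101.11111101.10010100.11111011
Mask: 11111111.11111111.11111111.11100000
AND operation:
Net:  10100101.11111101.10010100.11100000
Network: 165.253.148.224/27


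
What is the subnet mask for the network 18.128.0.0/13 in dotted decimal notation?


/13 means 13 network bits, 19 host bits
Binary: 11111111111110000000000000000000
Mask: 255.248.0.0


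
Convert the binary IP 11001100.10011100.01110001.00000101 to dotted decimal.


11001100 = 204
10011100 = 156
01110001 = 113
00000101 = 5
IP: 204.156.113.5


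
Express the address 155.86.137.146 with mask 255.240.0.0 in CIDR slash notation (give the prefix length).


Binary: 11111111.11110000.00000000.00000000
Count leading 1s
Prefix: /12


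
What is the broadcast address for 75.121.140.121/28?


Network: 75.121.140.112/28
Host bits = 4
Set all host bits to 1:
Broadcast: 75.121.140.127


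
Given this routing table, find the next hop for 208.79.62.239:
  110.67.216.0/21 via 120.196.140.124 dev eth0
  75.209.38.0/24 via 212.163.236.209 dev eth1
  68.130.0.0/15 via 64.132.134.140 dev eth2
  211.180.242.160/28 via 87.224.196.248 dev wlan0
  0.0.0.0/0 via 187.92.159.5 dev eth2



Longest prefix match for 208.79.62.239:
  /21 110.67.216.0: no
  /24 75.209.38.0: no
  /15 68.130.0.0: no
  /28 211.180.242.160: no
  /0 0.0.0.0: MATCH
Selected: next-hop 187.92.159.5 via eth2 (matched /0)


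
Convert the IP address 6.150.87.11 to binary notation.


6 = 00000110
150 = 10010110
87 = 01010111
11 = 00001011
Binary: 00000110.10010110.01010111.00001011


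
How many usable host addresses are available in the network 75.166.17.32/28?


Host bits = 32 - 28 = 4
Total addresses = 2^4 = 16
Usable = total - 2 (network and broadcast)
Usable hosts: 14


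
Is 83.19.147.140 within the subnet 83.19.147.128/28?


Subnet network: 83.19.147.128
Test IP AND mask: 83.19.147.128
Yes, 83.19.147.140 is in 83.19.147.128/28


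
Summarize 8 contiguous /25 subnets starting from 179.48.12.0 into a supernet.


Original prefix: /25
Number of subnets: 8 = 2^3
New prefix = 25 - 3 = 22
Supernet: 179.48.12.0/22


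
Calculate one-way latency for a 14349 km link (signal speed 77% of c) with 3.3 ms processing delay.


Speed = 0.77 * 3e5 km/s = 231000 km/s
Propagation delay = 14349 / 231000 = 0.0621 s = 62.1169 ms
Processing delay = 3.3 ms
Total one-way latency = 65.4169 ms


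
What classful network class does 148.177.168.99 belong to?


First octet: 148
Binary: 10010100
10xxxxxx -> Class B (128-191)
Class B, default mask 255.255.0.0 (/16)


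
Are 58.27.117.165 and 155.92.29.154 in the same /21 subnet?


Mask: 255.255.248.0
58.27.117.165 AND mask = 58.27.112.0
155.92.29.154 AND mask = 155.92.24.0
No, different subnets (58.27.112.0 vs 155.92.24.0)


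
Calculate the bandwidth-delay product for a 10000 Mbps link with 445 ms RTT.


BDP = bandwidth * RTT
= 10000 Mbps * 445 ms
= 10000 * 1e6 * 445 / 1000 bits
= 4450000000 bits
= 556250000 bytes
= 543212.8906 KB
BDP = 4450000000 bits (556250000 bytes)


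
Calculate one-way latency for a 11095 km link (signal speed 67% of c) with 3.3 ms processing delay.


Speed = 0.67 * 3e5 km/s = 201000 km/s
Propagation delay = 11095 / 201000 = 0.0552 s = 55.199 ms
Processing delay = 3.3 ms
Total one-way latency = 58.499 ms


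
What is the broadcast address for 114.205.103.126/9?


Network: 114.128.0.0/9
Host bits = 23
Set all host bits to 1:
Broadcast: 114.255.255.255


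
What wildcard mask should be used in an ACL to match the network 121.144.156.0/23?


Subnet mask: 255.255.254.0
Wildcard = 255.255.255.255 - subnet mask
255 - 255 = 0
255 - 255 = 0
255 - 254 = 1
255 - 0 = 255
Wildcard: 0.0.1.255


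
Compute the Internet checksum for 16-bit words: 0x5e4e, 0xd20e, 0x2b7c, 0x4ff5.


Sum all words (with carry folding):
+ 0x5e4e = 0x5e4e
+ 0xd20e = 0x305d
+ 0x2b7c = 0x5bd9
+ 0x4ff5 = 0xabce
One's complement: ~0xabce
Checksum = 0x5431


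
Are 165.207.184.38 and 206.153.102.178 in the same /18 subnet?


Mask: 255.255.192.0
165.207.184.38 AND mask = 165.207.128.0
206.153.102.178 AND mask = 206.153.64.0
No, different subnets (165.207.128.0 vs 206.153.64.0)


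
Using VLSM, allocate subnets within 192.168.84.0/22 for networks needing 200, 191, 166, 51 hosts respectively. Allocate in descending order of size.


200 hosts -> /24 (254 usable): 192.168.84.0/24
191 hosts -> /24 (254 usable): 192.168.85.0/24
166 hosts -> /24 (254 usable): 192.168.86.0/24
51 hosts -> /26 (62 usable): 192.168.87.0/26
Allocation: 192.168.84.0/24 (200 hosts, 254 usable); 192.168.85.0/24 (191 hosts, 254 usable); 192.168.86.0/24 (166 hosts, 254 usable); 192.168.87.0/26 (51 hosts, 62 usable)


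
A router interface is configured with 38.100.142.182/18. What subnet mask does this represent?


/18 means 18 network bits, 14 host bits
Binary: 11111111111111111100000000000000
Mask: 255.255.192.0


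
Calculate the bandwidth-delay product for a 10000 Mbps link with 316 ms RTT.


BDP = bandwidth * RTT
= 10000 Mbps * 316 ms
= 10000 * 1e6 * 316 / 1000 bits
= 3160000000 bits
= 395000000 bytes
= 385742.1875 KB
BDP = 3160000000 bits (395000000 bytes)


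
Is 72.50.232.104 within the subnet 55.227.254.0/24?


Subnet network: 55.227.254.0
Test IP AND mask: 72.50.232.0
No, 72.50.232.104 is not in 55.227.254.0/24


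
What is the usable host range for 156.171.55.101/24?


Network: 156.171.55.0
Broadcast: 156.171.55.255
First usable = network + 1
Last usable = broadcast - 1
Range: 156.171.55.1 to 156.171.55.254


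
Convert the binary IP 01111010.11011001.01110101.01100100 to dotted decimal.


01111010 = 122
11011001 = 217
01110101 = 117
01100100 = 100
IP: 122.217.117.100


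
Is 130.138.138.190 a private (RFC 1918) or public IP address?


RFC 1918 private ranges:
  10.0.0.0/8 (10.0.0.0 - 10.255.255.255)
  172.16.0.0/12 (172.16.0.0 - 172.31.255.255)
  192.168.0.0/16 (192.168.0.0 - 192.168.255.255)
Public (not in any RFC 1918 range)


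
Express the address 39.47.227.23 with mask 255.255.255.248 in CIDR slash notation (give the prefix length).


Binary: 11111111.11111111.11111111.11111000
Count leading 1s
Prefix: /29


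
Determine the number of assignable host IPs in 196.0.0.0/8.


Host bits = 32 - 8 = 24
Total addresses = 2^24 = 16777216
Usable = total - 2 (network and broadcast)
Usable hosts: 16777214


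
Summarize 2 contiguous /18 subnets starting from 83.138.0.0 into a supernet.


Original prefix: /18
Number of subnets: 2 = 2^1
New prefix = 18 - 1 = 17
Supernet: 83.138.0.0/17


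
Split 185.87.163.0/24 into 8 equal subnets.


New prefix = 24 + 3 = 27
Each subnet has 32 addresses
  185.87.163.0/27
  185.87.163.32/27
  185.87.163.64/27
  185.87.163.96/27
  185.87.163.128/27
  185.87.163.160/27
  185.87.163.192/27
  185.87.163.224/27
Subnets: 185.87.163.0/27, 185.87.163.32/27, 185.87.163.64/27, 185.87.163.96/27, 185.87.163.128/27, 185.87.163.160/27, 185.87.163.192/27, 185.87.163.224/27


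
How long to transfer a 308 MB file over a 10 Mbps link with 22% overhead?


Effective throughput = 10 * (1 - 22/100) = 7.8 Mbps
File size in Mb = 308 * 8 = 2464 Mb
Time = 2464 / 7.8
Time = 315.8974 seconds


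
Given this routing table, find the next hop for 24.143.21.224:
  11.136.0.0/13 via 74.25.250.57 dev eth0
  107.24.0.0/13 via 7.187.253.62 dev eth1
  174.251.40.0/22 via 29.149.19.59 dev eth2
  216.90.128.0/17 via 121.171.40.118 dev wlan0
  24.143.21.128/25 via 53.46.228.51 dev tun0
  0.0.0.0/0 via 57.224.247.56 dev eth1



Longest prefix match for 24.143.21.224:
  /13 11.136.0.0: no
  /13 107.24.0.0: no
  /22 174.251.40.0: no
  /17 216.90.128.0: no
  /25 24.143.21.128: MATCH
  /0 0.0.0.0: MATCH
Selected: next-hop 53.46.228.51 via tun0 (matched /25)


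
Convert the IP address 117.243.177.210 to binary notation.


117 = 01110101
243 = 11110011
177 = 10110001
210 = 11010010
Binary: 01110101.11110011.10110001.11010010
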